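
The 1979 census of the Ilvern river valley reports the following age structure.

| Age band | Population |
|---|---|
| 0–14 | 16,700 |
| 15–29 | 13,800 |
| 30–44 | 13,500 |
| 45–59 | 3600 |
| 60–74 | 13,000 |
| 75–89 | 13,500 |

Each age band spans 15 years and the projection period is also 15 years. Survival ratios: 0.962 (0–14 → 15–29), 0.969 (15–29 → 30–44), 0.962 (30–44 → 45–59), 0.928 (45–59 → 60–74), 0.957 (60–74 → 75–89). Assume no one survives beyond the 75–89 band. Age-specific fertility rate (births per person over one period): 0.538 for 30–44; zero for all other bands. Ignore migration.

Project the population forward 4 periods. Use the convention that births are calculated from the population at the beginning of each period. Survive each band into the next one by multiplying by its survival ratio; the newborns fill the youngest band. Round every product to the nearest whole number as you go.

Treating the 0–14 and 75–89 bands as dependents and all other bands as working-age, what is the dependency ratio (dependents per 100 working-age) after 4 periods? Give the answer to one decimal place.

Let group 1 be 0–14 through group 6 = 75–89.
Period 1.
Births: 13500 * 0.538 = 7263
Group 2: 16700 * 0.962 = 16065
Group 3: 13800 * 0.969 = 13372
Group 4: 13500 * 0.962 = 12987
Group 5: 3600 * 0.928 = 3341
Group 6: 13000 * 0.957 = 12441
→ [7263, 16065, 13372, 12987, 3341, 12441]
Period 2.
Births: 13372 * 0.538 = 7194
Group 2: 7263 * 0.962 = 6987
Group 3: 16065 * 0.969 = 15567
Group 4: 13372 * 0.962 = 12864
Group 5: 12987 * 0.928 = 12052
Group 6: 3341 * 0.957 = 3197
→ [7194, 6987, 15567, 12864, 12052, 3197]
Period 3.
Births: 15567 * 0.538 = 8375
Group 2: 7194 * 0.962 = 6921
Group 3: 6987 * 0.969 = 6770
Group 4: 15567 * 0.962 = 14975
Group 5: 12864 * 0.928 = 11938
Group 6: 12052 * 0.957 = 11534
→ [8375, 6921, 6770, 14975, 11938, 11534]
Period 4.
Births: 6770 * 0.538 = 3642
Group 2: 8375 * 0.962 = 8057
Group 3: 6921 * 0.969 = 6706
Group 4: 6770 * 0.962 = 6513
Group 5: 14975 * 0.928 = 13897
Group 6: 11938 * 0.957 = 11425
→ [3642, 8057, 6706, 6513, 13897, 11425]
Dependents (band 0–14 + band 75–89) = 3642 + 11425 = 15067; working-age = 35173; ratio = 15067/35173 × 100 = 42.8

42.8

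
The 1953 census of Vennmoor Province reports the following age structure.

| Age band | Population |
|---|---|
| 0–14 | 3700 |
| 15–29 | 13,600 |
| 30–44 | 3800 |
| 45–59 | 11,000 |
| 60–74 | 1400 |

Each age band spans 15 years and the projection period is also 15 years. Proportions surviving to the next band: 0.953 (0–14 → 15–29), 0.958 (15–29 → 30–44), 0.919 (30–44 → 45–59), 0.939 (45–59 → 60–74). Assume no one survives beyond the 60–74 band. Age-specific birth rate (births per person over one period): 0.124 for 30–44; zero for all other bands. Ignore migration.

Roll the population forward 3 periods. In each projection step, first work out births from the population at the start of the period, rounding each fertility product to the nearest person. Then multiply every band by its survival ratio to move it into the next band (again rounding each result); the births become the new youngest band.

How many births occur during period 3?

419

Call the groups 1 to 5, youngest first.
Period 1.
Births: 3800 × 0.124 = 471
Group 2: 3700 × 0.953 = 3526
Group 3: 13600 × 0.958 = 13029
Group 4: 3800 × 0.919 = 3492
Group 5: 11000 × 0.939 = 10329
End of period: [471, 3526, 13029, 3492, 10329]
Period 2.
Births: 13029 × 0.124 = 1616
Group 2: 471 × 0.953 = 449
Group 3: 3526 × 0.958 = 3378
Group 4: 13029 × 0.919 = 11974
Group 5: 3492 × 0.939 = 3279
End of period: [1616, 449, 3378, 11974, 3279]
Period 3.
Births: 3378 × 0.124 = 419
Group 2: 1616 × 0.953 = 1540
Group 3: 449 × 0.958 = 430
Group 4: 3378 × 0.919 = 3104
Group 5: 11974 × 0.939 = 11244
End of period: [419, 1540, 430, 3104, 11244]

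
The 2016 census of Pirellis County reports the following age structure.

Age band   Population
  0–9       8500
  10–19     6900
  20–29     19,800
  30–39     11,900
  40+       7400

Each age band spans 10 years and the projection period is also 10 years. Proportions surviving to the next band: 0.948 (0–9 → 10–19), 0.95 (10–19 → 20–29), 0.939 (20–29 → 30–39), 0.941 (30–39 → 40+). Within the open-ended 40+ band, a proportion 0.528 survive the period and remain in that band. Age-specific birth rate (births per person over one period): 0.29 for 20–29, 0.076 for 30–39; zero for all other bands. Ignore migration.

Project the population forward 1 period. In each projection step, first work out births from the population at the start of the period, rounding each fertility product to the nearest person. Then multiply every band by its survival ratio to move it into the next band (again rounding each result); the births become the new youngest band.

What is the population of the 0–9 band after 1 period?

6646

After projecting period 1:
Births: 19800 × 0.29 = 5742 ; 11900 × 0.076 = 904 → 6646
10–19: 8500 × 0.948 = 8058
20–29: 6900 × 0.95 = 6555
30–39: 19800 × 0.939 = 18592
40+: 11900 × 0.941 + 7400 × 0.528 = 11198 + 3907 = 15105
→ [6646, 8058, 6555, 18592, 15105]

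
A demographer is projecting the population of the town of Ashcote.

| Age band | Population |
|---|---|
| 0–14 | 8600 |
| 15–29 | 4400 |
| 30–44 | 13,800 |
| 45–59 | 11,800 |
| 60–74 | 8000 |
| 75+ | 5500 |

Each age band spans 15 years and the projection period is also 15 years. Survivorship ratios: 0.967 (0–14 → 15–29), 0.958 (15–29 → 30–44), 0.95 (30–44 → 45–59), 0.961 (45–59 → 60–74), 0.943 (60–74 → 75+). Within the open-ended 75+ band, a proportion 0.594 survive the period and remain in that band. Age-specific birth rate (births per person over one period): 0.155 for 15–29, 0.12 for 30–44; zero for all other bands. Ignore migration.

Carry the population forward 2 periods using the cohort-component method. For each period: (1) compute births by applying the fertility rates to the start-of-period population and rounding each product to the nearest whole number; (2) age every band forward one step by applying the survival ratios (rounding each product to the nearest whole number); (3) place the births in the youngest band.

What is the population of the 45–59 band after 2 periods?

After projecting period 1:
Births: 4400 * 0.155 = 682 ; 13800 * 0.12 = 1656 → total 2338
15–29: 8600 * 0.967 = 8316
30–44: 4400 * 0.958 = 4215
45–59: 13800 * 0.95 = 13110
60–74: 11800 * 0.961 = 11340
75+: 8000 * 0.943 + 5500 * 0.594 = 7544 + 3267 = 10811
Giving 2338 / 8316 / 4215 / 13110 / 11340 / 10811.
After projecting period 2:
Births: 8316 * 0.155 = 1289 ; 4215 * 0.12 = 506 → total 1795
15–29: 2338 * 0.967 = 2261
30–44: 8316 * 0.958 = 7967
45–59: 4215 * 0.95 = 4004
60–74: 13110 * 0.961 = 12599
75+: 11340 * 0.943 + 10811 * 0.594 = 10694 + 6422 = 17116
Giving 1795 / 2261 / 7967 / 4004 / 12599 / 17116.

4004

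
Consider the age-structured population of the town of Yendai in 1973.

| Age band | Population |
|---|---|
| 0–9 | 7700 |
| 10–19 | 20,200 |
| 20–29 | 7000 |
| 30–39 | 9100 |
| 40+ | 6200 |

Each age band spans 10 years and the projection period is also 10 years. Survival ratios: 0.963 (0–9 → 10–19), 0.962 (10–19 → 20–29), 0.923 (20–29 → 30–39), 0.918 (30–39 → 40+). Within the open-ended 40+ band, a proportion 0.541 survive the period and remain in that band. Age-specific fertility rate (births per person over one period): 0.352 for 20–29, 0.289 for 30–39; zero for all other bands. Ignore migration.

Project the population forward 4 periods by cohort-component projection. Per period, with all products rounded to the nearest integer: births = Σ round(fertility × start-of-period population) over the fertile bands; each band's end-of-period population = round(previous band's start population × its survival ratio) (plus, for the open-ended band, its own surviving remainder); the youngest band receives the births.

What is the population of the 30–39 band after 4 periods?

(Bands numbered youngest = 1 to oldest = 5.)
— Period 1 —
Births: 7000 × 0.352 = 2464, 9100 × 0.289 = 2630 → 5094
Band 2: 7700 × 0.963 = 7415
Band 3: 20200 × 0.962 = 19432
Band 4: 7000 × 0.923 = 6461
Band 5: 9100 × 0.918 + 6200 × 0.541 = 8354 + 3354 = 11708
End of period: [5094, 7415, 19432, 6461, 11708]
— Period 2 —
Births: 19432 × 0.352 = 6840, 6461 × 0.289 = 1867 → 8707
Band 2: 5094 × 0.963 = 4906
Band 3: 7415 × 0.962 = 7133
Band 4: 19432 × 0.923 = 17936
Band 5: 6461 × 0.918 + 11708 × 0.541 = 5931 + 6334 = 12265
End of period: [8707, 4906, 7133, 17936, 12265]
— Period 3 —
Births: 7133 × 0.352 = 2511, 17936 × 0.289 = 5184 → 7695
Band 2: 8707 × 0.963 = 8385
Band 3: 4906 × 0.962 = 4720
Band 4: 7133 × 0.923 = 6584
Band 5: 17936 × 0.918 + 12265 × 0.541 = 16465 + 6635 = 23100
End of period: [7695, 8385, 4720, 6584, 23100]
— Period 4 —
Births: 4720 × 0.352 = 1661, 6584 × 0.289 = 1903 → 3564
Band 2: 7695 × 0.963 = 7410
Band 3: 8385 × 0.962 = 8066
Band 4: 4720 × 0.923 = 4357
Band 5: 6584 × 0.918 + 23100 × 0.541 = 6044 + 12497 = 18541
End of period: [3564, 7410, 8066, 4357, 18541]

4357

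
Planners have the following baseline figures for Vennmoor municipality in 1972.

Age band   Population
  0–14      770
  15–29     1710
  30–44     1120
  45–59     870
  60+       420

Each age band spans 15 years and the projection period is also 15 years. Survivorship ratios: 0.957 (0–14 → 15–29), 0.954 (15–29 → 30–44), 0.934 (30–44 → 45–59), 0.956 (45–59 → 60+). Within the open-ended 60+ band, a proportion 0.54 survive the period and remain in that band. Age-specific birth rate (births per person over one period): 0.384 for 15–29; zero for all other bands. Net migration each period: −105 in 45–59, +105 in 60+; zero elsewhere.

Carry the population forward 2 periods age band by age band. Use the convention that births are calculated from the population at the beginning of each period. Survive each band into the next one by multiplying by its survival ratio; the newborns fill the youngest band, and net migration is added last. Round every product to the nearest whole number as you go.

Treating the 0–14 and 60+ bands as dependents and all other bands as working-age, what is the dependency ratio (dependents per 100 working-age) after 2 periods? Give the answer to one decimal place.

Call the groups 1 to 5, youngest first.
After projecting period 1:
Births: 1710 * 0.384 = 657
Group 2: 770 * 0.957 = 737
Group 3: 1710 * 0.954 = 1631
Group 4: 1120 * 0.934 = 1046
Group 5: 870 * 0.956 + 420 * 0.54 = 832 + 227 = 1059
Net migration: Group 4 − 105 → 941; Group 5 + 105 → 1164
Population now: 0–14=657, 15–29=737, 30–44=1631, 45–59=941, 60+=1164
After projecting period 2:
Births: 737 * 0.384 = 283
Group 2: 657 * 0.957 = 629
Group 3: 737 * 0.954 = 703
Group 4: 1631 * 0.934 = 1523
Group 5: 941 * 0.956 + 1164 * 0.54 = 900 + 629 = 1529
Net migration: Group 4 − 105 → 1418; Group 5 + 105 → 1634
Population now: 0–14=283, 15–29=629, 30–44=703, 45–59=1418, 60+=1634
Dependents (band 0–14 + band 60+) = 283 + 1634 = 1917; working-age = 2750; ratio = 1917/2750 × 100 = 69.7

69.7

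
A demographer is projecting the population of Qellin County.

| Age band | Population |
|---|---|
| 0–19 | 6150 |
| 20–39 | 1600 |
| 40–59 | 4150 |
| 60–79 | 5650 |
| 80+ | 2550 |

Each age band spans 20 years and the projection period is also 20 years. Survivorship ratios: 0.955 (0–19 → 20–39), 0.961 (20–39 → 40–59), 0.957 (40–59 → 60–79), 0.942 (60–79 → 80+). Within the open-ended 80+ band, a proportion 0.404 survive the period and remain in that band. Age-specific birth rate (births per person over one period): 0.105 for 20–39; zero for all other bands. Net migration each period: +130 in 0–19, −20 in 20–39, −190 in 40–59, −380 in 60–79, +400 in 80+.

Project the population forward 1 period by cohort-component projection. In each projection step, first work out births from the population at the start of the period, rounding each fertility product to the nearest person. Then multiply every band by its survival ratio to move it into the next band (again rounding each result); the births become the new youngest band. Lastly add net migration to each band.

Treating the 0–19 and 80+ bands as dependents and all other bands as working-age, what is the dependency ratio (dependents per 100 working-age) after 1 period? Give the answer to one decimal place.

— Period 1 —
Births: 1600 × 0.105 = 168
20–39: 6150 × 0.955 = 5873
40–59: 1600 × 0.961 = 1538
60–79: 4150 × 0.957 = 3972
80+: 5650 × 0.942 + 2550 × 0.404 = 5322 + 1030 = 6352
Net migration: 0–19 + 130 → 298; 20–39 − 20 → 5853; 40–59 − 190 → 1348; 60–79 − 380 → 3592; 80+ + 400 → 6752
→ [298, 5853, 1348, 3592, 6752]
Dependents (band 0–19 + band 80+) = 298 + 6752 = 7050; working-age = 10793; ratio = 7050/10793 × 100 = 65.3

65.3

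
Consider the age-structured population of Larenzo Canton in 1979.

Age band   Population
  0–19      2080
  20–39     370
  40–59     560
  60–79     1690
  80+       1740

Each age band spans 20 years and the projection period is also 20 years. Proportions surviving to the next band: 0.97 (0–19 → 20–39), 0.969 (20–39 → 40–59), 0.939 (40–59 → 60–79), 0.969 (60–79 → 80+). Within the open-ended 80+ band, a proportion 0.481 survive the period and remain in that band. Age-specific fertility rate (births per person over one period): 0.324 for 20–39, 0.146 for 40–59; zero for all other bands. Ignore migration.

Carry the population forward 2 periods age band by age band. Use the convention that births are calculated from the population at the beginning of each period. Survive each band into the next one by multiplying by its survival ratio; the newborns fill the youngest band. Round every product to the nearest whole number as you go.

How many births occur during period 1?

202

Period 1.
Births: 370 × 0.324 = 120, 560 × 0.146 = 82 — total 202
20–39: 2080 × 0.97 = 2018
40–59: 370 × 0.969 = 359
60–79: 560 × 0.939 = 526
80+: 1690 × 0.969 + 1740 × 0.481 = 1638 + 837 = 2475
Population now: 0–19=202, 20–39=2018, 40–59=359, 60–79=526, 80+=2475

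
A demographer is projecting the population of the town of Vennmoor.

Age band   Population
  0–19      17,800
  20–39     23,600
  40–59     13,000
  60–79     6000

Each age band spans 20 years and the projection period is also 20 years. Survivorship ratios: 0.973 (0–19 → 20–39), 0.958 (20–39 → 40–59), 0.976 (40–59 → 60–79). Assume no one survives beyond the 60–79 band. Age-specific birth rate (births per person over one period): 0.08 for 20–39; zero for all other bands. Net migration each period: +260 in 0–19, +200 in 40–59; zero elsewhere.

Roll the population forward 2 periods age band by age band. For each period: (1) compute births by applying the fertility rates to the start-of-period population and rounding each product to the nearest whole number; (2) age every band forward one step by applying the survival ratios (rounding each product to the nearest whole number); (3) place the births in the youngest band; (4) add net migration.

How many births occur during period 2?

Call the bands 1 to 4, youngest first.
Period 1.
Births: 23600 * 0.08 = 1888
Band 2: 17800 * 0.973 = 17319
Band 3: 23600 * 0.958 = 22609
Band 4: 13000 * 0.976 = 12688
Net migration: Band 1 + 260 → 2148; Band 3 + 200 → 22809
Giving 2148 / 17319 / 22809 / 12688.
Period 2.
Births: 17319 * 0.08 = 1386
Band 2: 2148 * 0.973 = 2090
Band 3: 17319 * 0.958 = 16592
Band 4: 22809 * 0.976 = 22262
Net migration: Band 1 + 260 → 1646; Band 3 + 200 → 16792
Giving 1646 / 2090 / 16792 / 22262.

1386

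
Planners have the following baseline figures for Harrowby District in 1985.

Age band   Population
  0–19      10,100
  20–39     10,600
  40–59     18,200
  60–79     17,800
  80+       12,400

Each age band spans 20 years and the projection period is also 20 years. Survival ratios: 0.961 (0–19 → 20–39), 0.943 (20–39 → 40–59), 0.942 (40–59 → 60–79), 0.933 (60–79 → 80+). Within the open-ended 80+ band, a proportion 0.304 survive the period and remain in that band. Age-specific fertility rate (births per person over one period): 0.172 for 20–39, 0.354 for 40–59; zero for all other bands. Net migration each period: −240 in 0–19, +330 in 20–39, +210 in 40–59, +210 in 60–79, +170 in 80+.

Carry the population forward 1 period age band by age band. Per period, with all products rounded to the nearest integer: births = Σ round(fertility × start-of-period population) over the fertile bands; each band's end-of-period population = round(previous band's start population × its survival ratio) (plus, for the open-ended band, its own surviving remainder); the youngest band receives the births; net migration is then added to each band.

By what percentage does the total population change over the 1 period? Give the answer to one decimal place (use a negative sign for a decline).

-4.2

Let group 1 be 0–19 through group 5 = 80+.
Period 1:
Births: 10600 × 0.172 = 1823 ; 18200 × 0.354 = 6443 → total 8266
Group 2: 10100 × 0.961 = 9706
Group 3: 10600 × 0.943 = 9996
Group 4: 18200 × 0.942 = 17144
Group 5: 17800 × 0.933 + 12400 × 0.304 = 16607 + 3770 = 20377
Net migration: Group 1 − 240 → 8026; Group 2 + 330 → 10036; Group 3 + 210 → 10206; Group 4 + 210 → 17354; Group 5 + 170 → 20547
Giving 8026 / 10036 / 10206 / 17354 / 20547.
Total: 69100 → 66169; change = -2931; percentage change = -4.2%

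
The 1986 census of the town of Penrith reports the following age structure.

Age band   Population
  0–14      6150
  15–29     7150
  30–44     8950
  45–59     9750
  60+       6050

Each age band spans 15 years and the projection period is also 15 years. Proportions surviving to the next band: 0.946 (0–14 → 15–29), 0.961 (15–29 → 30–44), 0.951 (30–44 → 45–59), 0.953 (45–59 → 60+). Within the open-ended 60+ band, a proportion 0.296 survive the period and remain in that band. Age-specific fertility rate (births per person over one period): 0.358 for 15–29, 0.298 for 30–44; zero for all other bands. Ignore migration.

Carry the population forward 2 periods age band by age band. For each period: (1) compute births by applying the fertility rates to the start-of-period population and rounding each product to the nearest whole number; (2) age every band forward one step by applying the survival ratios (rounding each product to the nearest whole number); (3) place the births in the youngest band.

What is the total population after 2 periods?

Numbering the groups 1..5 from youngest to oldest:
[period 1]
Births: 7150 × 0.358 = 2560, 8950 × 0.298 = 2667 → 5227
Group 2: 6150 × 0.946 = 5818
Group 3: 7150 × 0.961 = 6871
Group 4: 8950 × 0.951 = 8511
Group 5: 9750 × 0.953 + 6050 × 0.296 = 9292 + 1791 = 11083
Giving 5227 / 5818 / 6871 / 8511 / 11083.
[period 2]
Births: 5818 × 0.358 = 2083, 6871 × 0.298 = 2048 → 4131
Group 2: 5227 × 0.946 = 4945
Group 3: 5818 × 0.961 = 5591
Group 4: 6871 × 0.951 = 6534
Group 5: 8511 × 0.953 + 11083 × 0.296 = 8111 + 3281 = 11392
Giving 4131 / 4945 / 5591 / 6534 / 11392.
Total after period 2: 4131 + 4945 + 5591 + 6534 + 11392 = 32593

32593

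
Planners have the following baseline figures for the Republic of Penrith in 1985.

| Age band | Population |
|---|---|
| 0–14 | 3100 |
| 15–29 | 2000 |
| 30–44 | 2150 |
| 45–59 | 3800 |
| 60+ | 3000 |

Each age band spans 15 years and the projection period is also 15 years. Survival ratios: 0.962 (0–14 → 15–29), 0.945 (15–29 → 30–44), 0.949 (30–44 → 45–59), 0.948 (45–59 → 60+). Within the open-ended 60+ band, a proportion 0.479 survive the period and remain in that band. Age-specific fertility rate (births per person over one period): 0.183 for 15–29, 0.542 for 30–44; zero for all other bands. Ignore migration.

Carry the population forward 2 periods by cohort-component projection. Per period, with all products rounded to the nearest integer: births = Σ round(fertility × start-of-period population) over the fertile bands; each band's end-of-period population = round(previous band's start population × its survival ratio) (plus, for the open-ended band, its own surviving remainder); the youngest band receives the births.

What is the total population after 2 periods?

12003

(Bands numbered youngest = 1 to oldest = 5.)
Period 1:
Births: 2000 × 0.183 = 366, 2150 × 0.542 = 1165 → total 1531
Band 2: 3100 × 0.962 = 2982
Band 3: 2000 × 0.945 = 1890
Band 4: 2150 × 0.949 = 2040
Band 5: 3800 × 0.948 + 3000 × 0.479 = 3602 + 1437 = 5039
→ [1531, 2982, 1890, 2040, 5039]
Period 2:
Births: 2982 × 0.183 = 546, 1890 × 0.542 = 1024 → total 1570
Band 2: 1531 × 0.962 = 1473
Band 3: 2982 × 0.945 = 2818
Band 4: 1890 × 0.949 = 1794
Band 5: 2040 × 0.948 + 5039 × 0.479 = 1934 + 2414 = 4348
→ [1570, 1473, 2818, 1794, 4348]
Total after period 2: 1570 + 1473 + 2818 + 1794 + 4348 = 12003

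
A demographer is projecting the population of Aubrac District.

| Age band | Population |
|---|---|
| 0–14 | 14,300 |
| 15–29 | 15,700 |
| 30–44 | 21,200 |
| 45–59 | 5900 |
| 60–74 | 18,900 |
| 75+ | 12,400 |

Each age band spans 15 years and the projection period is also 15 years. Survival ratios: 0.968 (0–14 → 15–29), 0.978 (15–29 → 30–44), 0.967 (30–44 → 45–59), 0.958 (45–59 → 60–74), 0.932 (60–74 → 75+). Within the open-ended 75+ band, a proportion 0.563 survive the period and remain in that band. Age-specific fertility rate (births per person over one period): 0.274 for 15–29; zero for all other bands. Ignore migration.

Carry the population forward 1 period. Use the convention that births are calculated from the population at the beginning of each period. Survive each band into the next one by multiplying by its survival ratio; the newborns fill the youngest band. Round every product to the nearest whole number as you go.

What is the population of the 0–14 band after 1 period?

Numbering the bands 1..6 from youngest to oldest:
After projecting period 1:
Births: 15700 × 0.274 = 4302
Band 2: 14300 × 0.968 = 13842
Band 3: 15700 × 0.978 = 15355
Band 4: 21200 × 0.967 = 20500
Band 5: 5900 × 0.958 = 5652
Band 6: 18900 × 0.932 + 12400 × 0.563 = 17615 + 6981 = 24596
End of period: [4302, 13842, 15355, 20500, 5652, 24596]

4302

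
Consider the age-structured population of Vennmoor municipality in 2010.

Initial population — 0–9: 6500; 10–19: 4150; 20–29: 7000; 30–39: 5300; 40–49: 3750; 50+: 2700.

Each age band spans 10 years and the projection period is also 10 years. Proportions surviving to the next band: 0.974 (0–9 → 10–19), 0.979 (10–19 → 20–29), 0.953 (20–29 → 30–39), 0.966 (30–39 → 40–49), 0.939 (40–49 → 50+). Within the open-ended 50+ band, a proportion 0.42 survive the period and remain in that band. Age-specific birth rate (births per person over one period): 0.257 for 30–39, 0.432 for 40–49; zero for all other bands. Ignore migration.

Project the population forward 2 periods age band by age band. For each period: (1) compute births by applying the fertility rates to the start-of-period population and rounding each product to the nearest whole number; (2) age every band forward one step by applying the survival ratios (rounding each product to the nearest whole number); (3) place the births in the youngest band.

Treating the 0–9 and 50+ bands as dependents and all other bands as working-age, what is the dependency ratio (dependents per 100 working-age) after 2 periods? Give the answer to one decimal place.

55.0

[period 1]
Births: 5300 * 0.257 = 1362, 3750 * 0.432 = 1620 ⇒ total 2982
10–19: 6500 * 0.974 = 6331
20–29: 4150 * 0.979 = 4063
30–39: 7000 * 0.953 = 6671
40–49: 5300 * 0.966 = 5120
50+: 3750 * 0.939 + 2700 * 0.42 = 3521 + 1134 = 4655
→ [2982, 6331, 4063, 6671, 5120, 4655]
[period 2]
Births: 6671 * 0.257 = 1714, 5120 * 0.432 = 2212 ⇒ total 3926
10–19: 2982 * 0.974 = 2904
20–29: 6331 * 0.979 = 6198
30–39: 4063 * 0.953 = 3872
40–49: 6671 * 0.966 = 6444
50+: 5120 * 0.939 + 4655 * 0.42 = 4808 + 1955 = 6763
→ [3926, 2904, 6198, 3872, 6444, 6763]
Dependents (band 0–9 + band 50+) = 3926 + 6763 = 10689; working-age = 19418; ratio = 10689/19418 × 100 = 55.0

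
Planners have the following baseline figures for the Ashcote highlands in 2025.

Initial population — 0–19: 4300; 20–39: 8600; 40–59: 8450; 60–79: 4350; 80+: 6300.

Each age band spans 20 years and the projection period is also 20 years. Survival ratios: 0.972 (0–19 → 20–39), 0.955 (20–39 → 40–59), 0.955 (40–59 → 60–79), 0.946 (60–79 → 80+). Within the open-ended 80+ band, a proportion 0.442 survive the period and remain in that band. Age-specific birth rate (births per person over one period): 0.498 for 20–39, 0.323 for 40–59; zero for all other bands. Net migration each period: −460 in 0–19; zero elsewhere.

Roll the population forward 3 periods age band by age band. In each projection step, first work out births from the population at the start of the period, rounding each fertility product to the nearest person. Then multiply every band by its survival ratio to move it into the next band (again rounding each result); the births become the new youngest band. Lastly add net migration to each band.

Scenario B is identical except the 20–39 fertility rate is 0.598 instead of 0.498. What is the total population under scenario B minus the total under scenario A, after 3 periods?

Call the bands 1 to 5, youngest first.
— Period 1 —
Births: 8600 * 0.498 = 4283, 8450 * 0.323 = 2729 — total 7012
Band 2: 4300 * 0.972 = 4180
Band 3: 8600 * 0.955 = 8213
Band 4: 8450 * 0.955 = 8070
Band 5: 4350 * 0.946 + 6300 * 0.442 = 4115 + 2785 = 6900
Net migration: Band 1 − 460 → 6552
Population now: 0–19=6552, 20–39=4180, 40–59=8213, 60–79=8070, 80+=6900
— Period 2 —
Births: 4180 * 0.498 = 2082, 8213 * 0.323 = 2653 — total 4735
Band 2: 6552 * 0.972 = 6369
Band 3: 4180 * 0.955 = 3992
Band 4: 8213 * 0.955 = 7843
Band 5: 8070 * 0.946 + 6900 * 0.442 = 7634 + 3050 = 10684
Net migration: Band 1 − 460 → 4275
Population now: 0–19=4275, 20–39=6369, 40–59=3992, 60–79=7843, 80+=10684
— Period 3 —
Births: 6369 * 0.498 = 3172, 3992 * 0.323 = 1289 — total 4461
Band 2: 4275 * 0.972 = 4155
Band 3: 6369 * 0.955 = 6082
Band 4: 3992 * 0.955 = 3812
Band 5: 7843 * 0.946 + 10684 * 0.442 = 7419 + 4722 = 12141
Net migration: Band 1 − 460 → 4001
Population now: 0–19=4001, 20–39=4155, 40–59=6082, 60–79=3812, 80+=12141
Scenario A total after 3 periods: 30191
Scenario B projection —
— Period 1 —
Births: 8600 * 0.598 = 5143, 8450 * 0.323 = 2729 — total 7872
Band 2: 4300 * 0.972 = 4180
Band 3: 8600 * 0.955 = 8213
Band 4: 8450 * 0.955 = 8070
Band 5: 4350 * 0.946 + 6300 * 0.442 = 4115 + 2785 = 6900
Net migration: Band 1 − 460 → 7412
Population now: 0–19=7412, 20–39=4180, 40–59=8213, 60–79=8070, 80+=6900
— Period 2 —
Births: 4180 * 0.598 = 2500, 8213 * 0.323 = 2653 — total 5153
Band 2: 7412 * 0.972 = 7204
Band 3: 4180 * 0.955 = 3992
Band 4: 8213 * 0.955 = 7843
Band 5: 8070 * 0.946 + 6900 * 0.442 = 7634 + 3050 = 10684
Net migration: Band 1 − 460 → 4693
Population now: 0–19=4693, 20–39=7204, 40–59=3992, 60–79=7843, 80+=10684
— Period 3 —
Births: 7204 * 0.598 = 4308, 3992 * 0.323 = 1289 — total 5597
Band 2: 4693 * 0.972 = 4562
Band 3: 7204 * 0.955 = 6880
Band 4: 3992 * 0.955 = 3812
Band 5: 7843 * 0.946 + 10684 * 0.442 = 7419 + 4722 = 12141
Net migration: Band 1 − 460 → 5137
Population now: 0–19=5137, 20–39=4562, 40–59=6880, 60–79=3812, 80+=12141
Scenario B total after 3 periods: 32532
Difference B − A = 32532 − 30191 = 2341

2341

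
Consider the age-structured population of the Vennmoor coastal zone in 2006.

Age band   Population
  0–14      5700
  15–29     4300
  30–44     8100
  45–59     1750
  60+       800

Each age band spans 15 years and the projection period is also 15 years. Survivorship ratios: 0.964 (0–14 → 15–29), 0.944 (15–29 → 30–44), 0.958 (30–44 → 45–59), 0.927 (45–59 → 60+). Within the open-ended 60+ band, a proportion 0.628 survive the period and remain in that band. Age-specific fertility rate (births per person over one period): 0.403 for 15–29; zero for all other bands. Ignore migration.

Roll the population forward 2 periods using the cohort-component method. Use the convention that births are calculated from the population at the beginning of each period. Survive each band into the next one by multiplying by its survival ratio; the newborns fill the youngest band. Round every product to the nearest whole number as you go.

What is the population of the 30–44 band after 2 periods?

— Period 1 —
Births: 4300 * 0.403 = 1733
15–29: 5700 * 0.964 = 5495
30–44: 4300 * 0.944 = 4059
45–59: 8100 * 0.958 = 7760
60+: 1750 * 0.927 + 800 * 0.628 = 1622 + 502 = 2124
→ [1733, 5495, 4059, 7760, 2124]
— Period 2 —
Births: 5495 * 0.403 = 2214
15–29: 1733 * 0.964 = 1671
30–44: 5495 * 0.944 = 5187
45–59: 4059 * 0.958 = 3889
60+: 7760 * 0.927 + 2124 * 0.628 = 7194 + 1334 = 8528
→ [2214, 1671, 5187, 3889, 8528]

5187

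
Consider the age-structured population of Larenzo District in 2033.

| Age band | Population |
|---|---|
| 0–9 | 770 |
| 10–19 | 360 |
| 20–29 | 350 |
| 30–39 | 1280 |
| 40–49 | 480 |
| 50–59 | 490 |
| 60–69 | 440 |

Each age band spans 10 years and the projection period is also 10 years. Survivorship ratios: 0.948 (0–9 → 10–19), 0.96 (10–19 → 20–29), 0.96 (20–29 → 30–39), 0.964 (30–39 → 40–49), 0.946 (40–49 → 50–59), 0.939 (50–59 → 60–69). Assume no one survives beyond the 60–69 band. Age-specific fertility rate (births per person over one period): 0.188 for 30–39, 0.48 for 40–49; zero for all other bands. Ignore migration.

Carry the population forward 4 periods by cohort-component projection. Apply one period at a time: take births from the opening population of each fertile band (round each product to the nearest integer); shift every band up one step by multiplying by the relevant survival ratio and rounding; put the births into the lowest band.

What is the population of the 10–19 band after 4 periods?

(Bands numbered youngest = 1 to oldest = 7.)
[period 1]
Births: 1280 × 0.188 = 241 ; 480 × 0.48 = 230 — total 471
Band 2: 770 × 0.948 = 730
Band 3: 360 × 0.96 = 346
Band 4: 350 × 0.96 = 336
Band 5: 1280 × 0.964 = 1234
Band 6: 480 × 0.946 = 454
Band 7: 490 × 0.939 = 460
→ [471, 730, 346, 336, 1234, 454, 460]
[period 2]
Births: 336 × 0.188 = 63 ; 1234 × 0.48 = 592 — total 655
Band 2: 471 × 0.948 = 447
Band 3: 730 × 0.96 = 701
Band 4: 346 × 0.96 = 332
Band 5: 336 × 0.964 = 324
Band 6: 1234 × 0.946 = 1167
Band 7: 454 × 0.939 = 426
→ [655, 447, 701, 332, 324, 1167, 426]
[period 3]
Births: 332 × 0.188 = 62 ; 324 × 0.48 = 156 — total 218
Band 2: 655 × 0.948 = 621
Band 3: 447 × 0.96 = 429
Band 4: 701 × 0.96 = 673
Band 5: 332 × 0.964 = 320
Band 6: 324 × 0.946 = 307
Band 7: 1167 × 0.939 = 1096
→ [218, 621, 429, 673, 320, 307, 1096]
[period 4]
Births: 673 × 0.188 = 127 ; 320 × 0.48 = 154 — total 281
Band 2: 218 × 0.948 = 207
Band 3: 621 × 0.96 = 596
Band 4: 429 × 0.96 = 412
Band 5: 673 × 0.964 = 649
Band 6: 320 × 0.946 = 303
Band 7: 307 × 0.939 = 288
→ [281, 207, 596, 412, 649, 303, 288]

207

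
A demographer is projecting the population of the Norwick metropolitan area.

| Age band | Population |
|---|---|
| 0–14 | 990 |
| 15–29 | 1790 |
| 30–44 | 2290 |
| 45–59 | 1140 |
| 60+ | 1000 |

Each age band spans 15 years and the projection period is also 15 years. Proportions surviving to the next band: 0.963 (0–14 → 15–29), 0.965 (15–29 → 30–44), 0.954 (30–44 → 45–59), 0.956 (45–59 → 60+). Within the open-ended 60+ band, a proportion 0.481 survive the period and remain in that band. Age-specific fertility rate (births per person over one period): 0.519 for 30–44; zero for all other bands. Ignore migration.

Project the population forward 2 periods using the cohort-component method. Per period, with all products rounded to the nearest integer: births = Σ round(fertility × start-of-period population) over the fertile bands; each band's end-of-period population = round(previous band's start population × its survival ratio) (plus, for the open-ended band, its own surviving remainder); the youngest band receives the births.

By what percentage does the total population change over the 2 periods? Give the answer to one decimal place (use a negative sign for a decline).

3.4

[period 1]
Births: 2290 × 0.519 = 1189
15–29: 990 × 0.963 = 953
30–44: 1790 × 0.965 = 1727
45–59: 2290 × 0.954 = 2185
60+: 1140 × 0.956 + 1000 × 0.481 = 1090 + 481 = 1571
End of period: [1189, 953, 1727, 2185, 1571]
[period 2]
Births: 1727 × 0.519 = 896
15–29: 1189 × 0.963 = 1145
30–44: 953 × 0.965 = 920
45–59: 1727 × 0.954 = 1648
60+: 2185 × 0.956 + 1571 × 0.481 = 2089 + 756 = 2845
End of period: [896, 1145, 920, 1648, 2845]
Total: 7210 → 7454; change = 244; percentage change = 3.4%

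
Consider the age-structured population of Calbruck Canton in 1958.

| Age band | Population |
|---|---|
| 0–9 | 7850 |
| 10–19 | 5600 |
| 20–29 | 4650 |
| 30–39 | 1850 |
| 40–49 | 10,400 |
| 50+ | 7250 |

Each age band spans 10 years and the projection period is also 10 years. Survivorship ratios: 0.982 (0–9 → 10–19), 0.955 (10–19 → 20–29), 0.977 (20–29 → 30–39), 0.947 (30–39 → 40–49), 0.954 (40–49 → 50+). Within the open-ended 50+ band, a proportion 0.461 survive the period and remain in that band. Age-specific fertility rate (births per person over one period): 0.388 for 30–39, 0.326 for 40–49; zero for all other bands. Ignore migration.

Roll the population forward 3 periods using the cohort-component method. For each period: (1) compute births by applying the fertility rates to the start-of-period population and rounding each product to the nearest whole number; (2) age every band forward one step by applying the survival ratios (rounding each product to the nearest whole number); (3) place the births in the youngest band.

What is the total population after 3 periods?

29407

After projecting period 1:
Births: 1850 * 0.388 = 718 ; 10400 * 0.326 = 3390 → 4108
10–19: 7850 * 0.982 = 7709
20–29: 5600 * 0.955 = 5348
30–39: 4650 * 0.977 = 4543
40–49: 1850 * 0.947 = 1752
50+: 10400 * 0.954 + 7250 * 0.461 = 9922 + 3342 = 13264
Giving 4108 / 7709 / 5348 / 4543 / 1752 / 13264.
After projecting period 2:
Births: 4543 * 0.388 = 1763 ; 1752 * 0.326 = 571 → 2334
10–19: 4108 * 0.982 = 4034
20–29: 7709 * 0.955 = 7362
30–39: 5348 * 0.977 = 5225
40–49: 4543 * 0.947 = 4302
50+: 1752 * 0.954 + 13264 * 0.461 = 1671 + 6115 = 7786
Giving 2334 / 4034 / 7362 / 5225 / 4302 / 7786.
After projecting period 3:
Births: 5225 * 0.388 = 2027 ; 4302 * 0.326 = 1402 → 3429
10–19: 2334 * 0.982 = 2292
20–29: 4034 * 0.955 = 3852
30–39: 7362 * 0.977 = 7193
40–49: 5225 * 0.947 = 4948
50+: 4302 * 0.954 + 7786 * 0.461 = 4104 + 3589 = 7693
Giving 3429 / 2292 / 3852 / 7193 / 4948 / 7693.
Total after period 3: 3429 + 2292 + 3852 + 7193 + 4948 + 7693 = 29407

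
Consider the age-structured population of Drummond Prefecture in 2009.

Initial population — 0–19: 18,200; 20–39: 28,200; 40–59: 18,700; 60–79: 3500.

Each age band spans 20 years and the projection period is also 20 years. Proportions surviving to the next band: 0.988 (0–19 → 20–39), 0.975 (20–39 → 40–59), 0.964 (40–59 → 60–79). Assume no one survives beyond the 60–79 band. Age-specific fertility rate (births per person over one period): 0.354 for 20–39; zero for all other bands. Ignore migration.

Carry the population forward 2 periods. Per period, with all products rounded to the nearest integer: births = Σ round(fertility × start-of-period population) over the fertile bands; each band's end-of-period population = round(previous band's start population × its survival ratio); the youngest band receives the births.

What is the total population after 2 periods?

[period 1]
Births: 28200 * 0.354 = 9983
20–39: 18200 * 0.988 = 17982
40–59: 28200 * 0.975 = 27495
60–79: 18700 * 0.964 = 18027
Giving 9983 / 17982 / 27495 / 18027.
[period 2]
Births: 17982 * 0.354 = 6366
20–39: 9983 * 0.988 = 9863
40–59: 17982 * 0.975 = 17532
60–79: 27495 * 0.964 = 26505
Giving 6366 / 9863 / 17532 / 26505.
Total after period 2: 6366 + 9863 + 17532 + 26505 = 60266

60266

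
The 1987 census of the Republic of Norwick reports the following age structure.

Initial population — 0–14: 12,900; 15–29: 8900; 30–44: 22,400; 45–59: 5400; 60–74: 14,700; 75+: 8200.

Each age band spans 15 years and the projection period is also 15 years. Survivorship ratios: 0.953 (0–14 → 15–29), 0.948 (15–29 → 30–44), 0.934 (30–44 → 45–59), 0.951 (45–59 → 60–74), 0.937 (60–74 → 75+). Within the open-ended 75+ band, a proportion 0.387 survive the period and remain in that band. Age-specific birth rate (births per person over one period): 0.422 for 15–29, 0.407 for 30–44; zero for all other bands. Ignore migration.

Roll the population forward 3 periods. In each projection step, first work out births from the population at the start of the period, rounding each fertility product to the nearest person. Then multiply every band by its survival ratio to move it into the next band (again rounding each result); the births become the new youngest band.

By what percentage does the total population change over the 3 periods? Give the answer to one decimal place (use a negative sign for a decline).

-1.8

— Period 1 —
Births: 8900 * 0.422 = 3756  |  22400 * 0.407 = 9117 ⇒ total 12873
15–29: 12900 * 0.953 = 12294
30–44: 8900 * 0.948 = 8437
45–59: 22400 * 0.934 = 20922
60–74: 5400 * 0.951 = 5135
75+: 14700 * 0.937 + 8200 * 0.387 = 13774 + 3173 = 16947
→ [12873, 12294, 8437, 20922, 5135, 16947]
— Period 2 —
Births: 12294 * 0.422 = 5188  |  8437 * 0.407 = 3434 ⇒ total 8622
15–29: 12873 * 0.953 = 12268
30–44: 12294 * 0.948 = 11655
45–59: 8437 * 0.934 = 7880
60–74: 20922 * 0.951 = 19897
75+: 5135 * 0.937 + 16947 * 0.387 = 4811 + 6558 = 11369
→ [8622, 12268, 11655, 7880, 19897, 11369]
— Period 3 —
Births: 12268 * 0.422 = 5177  |  11655 * 0.407 = 4744 ⇒ total 9921
15–29: 8622 * 0.953 = 8217
30–44: 12268 * 0.948 = 11630
45–59: 11655 * 0.934 = 10886
60–74: 7880 * 0.951 = 7494
75+: 19897 * 0.937 + 11369 * 0.387 = 18643 + 4400 = 23043
→ [9921, 8217, 11630, 10886, 7494, 23043]
Total: 72500 → 71191; change = -1309; percentage change = -1.8%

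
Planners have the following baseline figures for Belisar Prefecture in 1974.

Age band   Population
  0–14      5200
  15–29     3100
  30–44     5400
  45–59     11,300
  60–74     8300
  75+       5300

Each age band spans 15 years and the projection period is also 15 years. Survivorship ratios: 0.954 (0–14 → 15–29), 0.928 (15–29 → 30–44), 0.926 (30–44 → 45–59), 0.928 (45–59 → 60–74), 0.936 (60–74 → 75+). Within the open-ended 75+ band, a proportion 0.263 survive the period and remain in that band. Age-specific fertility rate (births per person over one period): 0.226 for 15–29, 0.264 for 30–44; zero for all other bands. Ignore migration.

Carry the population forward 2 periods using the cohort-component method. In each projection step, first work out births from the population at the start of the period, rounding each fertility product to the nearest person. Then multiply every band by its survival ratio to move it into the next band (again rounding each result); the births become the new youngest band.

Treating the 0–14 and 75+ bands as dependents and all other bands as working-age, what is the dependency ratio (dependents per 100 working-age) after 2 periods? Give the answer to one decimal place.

Period 1.
Births: 3100 × 0.226 = 701 ; 5400 × 0.264 = 1426 — total 2127
15–29: 5200 × 0.954 = 4961
30–44: 3100 × 0.928 = 2877
45–59: 5400 × 0.926 = 5000
60–74: 11300 × 0.928 = 10486
75+: 8300 × 0.936 + 5300 × 0.263 = 7769 + 1394 = 9163
Giving 2127 / 4961 / 2877 / 5000 / 10486 / 9163.
Period 2.
Births: 4961 × 0.226 = 1121 ; 2877 × 0.264 = 760 — total 1881
15–29: 2127 × 0.954 = 2029
30–44: 4961 × 0.928 = 4604
45–59: 2877 × 0.926 = 2664
60–74: 5000 × 0.928 = 4640
75+: 10486 × 0.936 + 9163 × 0.263 = 9815 + 2410 = 12225
Giving 1881 / 2029 / 4604 / 2664 / 4640 / 12225.
Dependents (band 0–14 + band 75+) = 1881 + 12225 = 14106; working-age = 13937; ratio = 14106/13937 × 100 = 101.2

101.2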